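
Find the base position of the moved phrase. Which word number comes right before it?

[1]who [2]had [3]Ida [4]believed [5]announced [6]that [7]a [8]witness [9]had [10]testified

4

The displaced element is "who" (word 1).
It is linked across 1 clause boundary (Ø).
It functions as the subject of "announced", so the gap sits immediately after word 4 ("believed").
Base order: Ida had believed that who announced that a witness had testified.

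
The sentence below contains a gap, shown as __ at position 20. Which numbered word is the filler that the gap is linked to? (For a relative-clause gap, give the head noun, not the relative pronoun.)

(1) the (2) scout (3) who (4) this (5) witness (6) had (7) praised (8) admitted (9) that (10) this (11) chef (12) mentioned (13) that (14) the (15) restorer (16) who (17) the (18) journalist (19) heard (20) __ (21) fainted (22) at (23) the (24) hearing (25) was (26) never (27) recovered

The gap at 20 is the subject of "fainted", inside a relative clause.
The relative pronoun is "who" (word 16); it is bound by the head noun immediately before it.
Its filler is the head noun "restorer", at word 15.

15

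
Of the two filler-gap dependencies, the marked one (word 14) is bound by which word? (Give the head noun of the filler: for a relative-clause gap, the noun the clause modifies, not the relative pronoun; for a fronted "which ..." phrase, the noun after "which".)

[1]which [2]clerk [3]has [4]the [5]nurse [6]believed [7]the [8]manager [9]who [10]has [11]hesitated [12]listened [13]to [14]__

2

The marked gap is the object of the preposition "to" of "listened".
Its filler is the fronted wh-phrase "which clerk", at word 2.
(The other dependency links word 8 to a gap after word 9.)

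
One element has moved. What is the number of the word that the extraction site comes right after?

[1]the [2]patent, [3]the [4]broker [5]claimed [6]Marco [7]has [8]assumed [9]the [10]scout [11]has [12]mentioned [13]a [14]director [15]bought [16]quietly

The displaced element is "the patent" (word 2).
It is linked across 3 clause boundaries (Ø → Ø → Ø).
It functions as the direct object of "bought", so the gap sits immediately after word 15 ("bought").
Base order: The broker claimed Marco has assumed the scout has mentioned a director bought the patent quietly.

15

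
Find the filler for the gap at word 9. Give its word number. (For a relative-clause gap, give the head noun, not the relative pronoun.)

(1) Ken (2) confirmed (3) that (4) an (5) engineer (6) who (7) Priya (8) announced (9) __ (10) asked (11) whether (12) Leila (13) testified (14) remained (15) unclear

5

The gap at 9 is the subject of "asked", inside a relative clause.
The relative pronoun is "who" (word 6); it is bound by the head noun immediately before it.
Its filler is the head noun "engineer", at word 5.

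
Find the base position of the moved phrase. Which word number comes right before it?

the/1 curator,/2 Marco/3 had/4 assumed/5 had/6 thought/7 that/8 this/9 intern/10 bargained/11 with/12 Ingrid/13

The displaced element is "the curator" (word 2).
It is linked across 1 clause boundary (Ø).
It functions as the subject of "thought", so the gap sits immediately after word 5 ("assumed").
Base order: Marco had assumed that the curator had thought that this intern bargained with Ingrid.

5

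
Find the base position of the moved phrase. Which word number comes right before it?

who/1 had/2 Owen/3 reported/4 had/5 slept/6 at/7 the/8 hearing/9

4

The displaced element is "who" (word 1).
It is linked across 1 clause boundary (Ø).
It functions as the subject of "slept", so the gap sits immediately after word 4 ("reported").
Base order: Owen had reported that who had slept at the hearing.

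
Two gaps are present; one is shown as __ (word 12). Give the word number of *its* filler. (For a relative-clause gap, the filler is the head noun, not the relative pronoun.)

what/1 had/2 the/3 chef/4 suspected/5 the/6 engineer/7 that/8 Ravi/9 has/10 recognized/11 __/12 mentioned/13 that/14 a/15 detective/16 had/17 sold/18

The marked gap is inside the relative clause, the direct object of "recognized".
Its filler is the head noun "engineer" (via "that"), at word 7.
(The other dependency links word 1 to a gap after word 18.)

7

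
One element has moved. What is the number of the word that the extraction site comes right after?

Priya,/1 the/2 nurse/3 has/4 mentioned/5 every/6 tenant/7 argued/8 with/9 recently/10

The displaced element is "Priya" (word 1).
It is linked across 1 clause boundary (Ø).
It functions as the object of the preposition "with" of "argued", so the gap sits immediately after word 9 ("with").
Base order: The nurse has mentioned every tenant argued with Priya recently.

9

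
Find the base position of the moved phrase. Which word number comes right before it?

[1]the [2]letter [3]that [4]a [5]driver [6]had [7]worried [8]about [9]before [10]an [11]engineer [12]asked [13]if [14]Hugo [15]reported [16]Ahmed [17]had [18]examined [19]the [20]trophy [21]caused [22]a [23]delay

8

The displaced element is "the letter" (word 2).
It functions as the object of the preposition "about" of "worried", so the gap sits immediately after word 8 ("about").
Base order: A driver had worried about the letter before an engineer asked if Hugo reported Ahmed had examined the trophy.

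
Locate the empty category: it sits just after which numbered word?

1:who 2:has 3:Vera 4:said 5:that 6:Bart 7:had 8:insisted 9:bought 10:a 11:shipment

8

The displaced element is "who" (word 1).
It is linked across 2 clause boundaries (that → Ø).
It functions as the subject of "bought", so the gap sits immediately after word 8 ("insisted").
Base order: Vera has said that Bart had insisted that who bought a shipment.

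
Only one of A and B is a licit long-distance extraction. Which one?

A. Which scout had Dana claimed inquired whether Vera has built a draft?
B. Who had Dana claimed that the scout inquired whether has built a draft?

In B, the wh-phrase is extracted from inside a wh-island (introduced by "whether"), which blocks movement.
In A, the extraction path crosses only that-complement boundaries, which are transparent.
So A is grammatical.

A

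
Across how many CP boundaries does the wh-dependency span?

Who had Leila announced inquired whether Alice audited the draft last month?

"who" is extracted from the subject of "inquired".
Boundaries crossed, outermost first: [Ø] — 1 in total.

1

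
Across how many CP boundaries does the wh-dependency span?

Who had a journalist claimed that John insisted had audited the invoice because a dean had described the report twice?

2

"who" is extracted from the subject of "audited".
Boundaries crossed, outermost first: [that], [Ø] — 2 in total.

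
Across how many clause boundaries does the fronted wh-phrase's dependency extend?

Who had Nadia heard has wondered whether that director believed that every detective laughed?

"who" is extracted from the subject of "wondered".
Boundaries crossed, outermost first: [Ø] — 1 in total.

1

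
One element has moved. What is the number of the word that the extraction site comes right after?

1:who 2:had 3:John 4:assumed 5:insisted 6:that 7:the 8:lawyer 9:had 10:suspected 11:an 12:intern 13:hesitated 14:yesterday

The displaced element is "who" (word 1).
It is linked across 1 clause boundary (Ø).
It functions as the subject of "insisted", so the gap sits immediately after word 4 ("assumed").
Base order: John had assumed that who insisted that the lawyer had suspected an intern hesitated yesterday.

4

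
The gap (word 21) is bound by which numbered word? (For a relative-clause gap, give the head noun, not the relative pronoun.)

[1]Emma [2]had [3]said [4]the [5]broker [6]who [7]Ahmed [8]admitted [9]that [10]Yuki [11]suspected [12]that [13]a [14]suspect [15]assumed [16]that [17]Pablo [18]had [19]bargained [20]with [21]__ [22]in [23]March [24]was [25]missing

The gap at 21 is the prepositional object of "bargained", inside a relative clause.
The relative pronoun is "who" (word 6); it is bound by the head noun immediately before it.
Its filler is the head noun "broker", at word 5.

5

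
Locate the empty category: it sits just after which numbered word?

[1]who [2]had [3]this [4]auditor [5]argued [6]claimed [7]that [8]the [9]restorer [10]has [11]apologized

The displaced element is "who" (word 1).
It is linked across 1 clause boundary (Ø).
It functions as the subject of "claimed", so the gap sits immediately after word 5 ("argued").
Base order: This auditor had argued that who claimed that the restorer has apologized.

5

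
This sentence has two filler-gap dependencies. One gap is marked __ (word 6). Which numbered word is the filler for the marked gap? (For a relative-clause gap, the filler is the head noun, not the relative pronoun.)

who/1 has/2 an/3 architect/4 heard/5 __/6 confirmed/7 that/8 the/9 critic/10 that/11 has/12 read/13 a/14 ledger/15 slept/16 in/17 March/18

1

The marked gap is the subject of "confirmed".
Its filler is the fronted wh-phrase "who", at word 1.
(The other dependency links word 10 to a gap after word 11.)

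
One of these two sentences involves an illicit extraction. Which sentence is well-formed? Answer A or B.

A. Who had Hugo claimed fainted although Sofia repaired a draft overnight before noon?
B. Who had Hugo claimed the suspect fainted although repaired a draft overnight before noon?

A

In B, the wh-phrase is extracted from inside an adjunct island (introduced by "although"), which blocks movement.
In A, the extraction path crosses only that-complement boundaries, which are transparent.
So A is grammatical.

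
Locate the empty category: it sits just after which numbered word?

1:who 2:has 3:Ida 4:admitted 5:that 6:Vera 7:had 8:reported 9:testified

The displaced element is "who" (word 1).
It is linked across 2 clause boundaries (that → Ø).
It functions as the subject of "testified", so the gap sits immediately after word 8 ("reported").
Base order: Ida has admitted that Vera had reported that who testified.

8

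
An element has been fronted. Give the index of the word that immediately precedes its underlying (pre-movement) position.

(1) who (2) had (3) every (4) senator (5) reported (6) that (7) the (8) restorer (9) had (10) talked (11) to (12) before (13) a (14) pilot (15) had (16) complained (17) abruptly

The displaced element is "who" (word 1).
It is linked across 1 clause boundary (that).
It functions as the object of the preposition "to" of "talked", so the gap sits immediately after word 11 ("to").
Base order: Every senator had reported that the restorer had talked to who before a pilot had complained abruptly.

11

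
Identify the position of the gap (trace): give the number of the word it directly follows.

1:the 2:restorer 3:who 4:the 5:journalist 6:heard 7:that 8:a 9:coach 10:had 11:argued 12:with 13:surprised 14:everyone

The displaced element is "the restorer" (word 2).
It is linked across 1 clause boundary (that).
It functions as the object of the preposition "with" of "argued", so the gap sits immediately after word 12 ("with").
Base order: The journalist heard that a coach had argued with the restorer.

12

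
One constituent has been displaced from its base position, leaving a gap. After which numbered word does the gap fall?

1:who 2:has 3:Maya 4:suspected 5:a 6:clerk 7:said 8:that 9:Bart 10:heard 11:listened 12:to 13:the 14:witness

10

The displaced element is "who" (word 1).
It is linked across 3 clause boundaries (Ø → that → Ø).
It functions as the subject of "listened", so the gap sits immediately after word 10 ("heard").
Base order: Maya has suspected a clerk said that Bart heard that who listened to the witness.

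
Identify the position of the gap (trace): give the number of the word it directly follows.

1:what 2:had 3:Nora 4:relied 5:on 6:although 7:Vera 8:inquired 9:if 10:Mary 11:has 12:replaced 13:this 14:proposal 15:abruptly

The displaced element is "what" (word 1).
It functions as the object of the preposition "on" of "relied", so the gap sits immediately after word 5 ("on").
Base order: Nora had relied on what although Vera inquired if Mary has replaced this proposal abruptly.

5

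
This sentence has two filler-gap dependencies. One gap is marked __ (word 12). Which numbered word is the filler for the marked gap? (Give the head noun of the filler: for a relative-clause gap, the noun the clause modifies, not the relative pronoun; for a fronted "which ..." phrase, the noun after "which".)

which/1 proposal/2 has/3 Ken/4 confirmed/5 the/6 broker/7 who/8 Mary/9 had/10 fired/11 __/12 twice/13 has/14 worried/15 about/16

7

The marked gap is inside the relative clause, the direct object of "fired".
Its filler is the head noun "broker" (via "who"), at word 7.
(The other dependency links word 2 to a gap after word 16.)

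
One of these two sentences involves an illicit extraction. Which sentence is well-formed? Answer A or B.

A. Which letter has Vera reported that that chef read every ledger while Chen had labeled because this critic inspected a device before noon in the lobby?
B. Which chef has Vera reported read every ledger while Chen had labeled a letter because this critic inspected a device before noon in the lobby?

B

In A, the wh-phrase is extracted from inside an adjunct island (introduced by "while"), which blocks movement.
In B, the extraction path crosses only that-complement boundaries, which are transparent.
So B is grammatical.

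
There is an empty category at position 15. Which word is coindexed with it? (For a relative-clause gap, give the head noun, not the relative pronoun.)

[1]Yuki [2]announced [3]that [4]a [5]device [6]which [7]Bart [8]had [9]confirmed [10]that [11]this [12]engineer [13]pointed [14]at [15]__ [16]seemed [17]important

5

The gap at 15 is the prepositional object of "pointed", inside a relative clause.
The relative pronoun is "which" (word 6); it is bound by the head noun immediately before it.
Its filler is the head noun "device", at word 5.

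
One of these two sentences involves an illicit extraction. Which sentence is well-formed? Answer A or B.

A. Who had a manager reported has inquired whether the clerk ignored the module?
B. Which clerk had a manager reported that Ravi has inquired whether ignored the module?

In B, the wh-phrase is extracted from inside a wh-island (introduced by "whether"), which blocks movement.
In A, the extraction path crosses only that-complement boundaries, which are transparent.
So A is grammatical.

A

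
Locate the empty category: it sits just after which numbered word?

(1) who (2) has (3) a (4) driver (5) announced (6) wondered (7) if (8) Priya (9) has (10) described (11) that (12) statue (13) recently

5

The displaced element is "who" (word 1).
It is linked across 1 clause boundary (Ø).
It functions as the subject of "wondered", so the gap sits immediately after word 5 ("announced").
Base order: A driver has announced that who wondered if Priya has described that statue recently.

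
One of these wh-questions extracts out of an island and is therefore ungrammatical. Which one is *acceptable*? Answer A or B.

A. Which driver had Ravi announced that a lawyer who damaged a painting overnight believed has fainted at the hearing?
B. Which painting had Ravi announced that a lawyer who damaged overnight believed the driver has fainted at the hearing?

In B, the wh-phrase is extracted from inside a complex-NP island (relative clause) (introduced by "who"), which blocks movement.
In A, the extraction path crosses only that-complement boundaries, which are transparent.
So A is grammatical.

A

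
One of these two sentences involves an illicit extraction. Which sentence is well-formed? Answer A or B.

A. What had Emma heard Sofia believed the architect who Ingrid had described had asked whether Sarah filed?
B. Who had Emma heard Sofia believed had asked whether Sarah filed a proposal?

In A, the wh-phrase is extracted from inside a wh-island (introduced by "whether"), which blocks movement.
In B, the extraction path crosses only that-complement boundaries, which are transparent.
So B is grammatical.

B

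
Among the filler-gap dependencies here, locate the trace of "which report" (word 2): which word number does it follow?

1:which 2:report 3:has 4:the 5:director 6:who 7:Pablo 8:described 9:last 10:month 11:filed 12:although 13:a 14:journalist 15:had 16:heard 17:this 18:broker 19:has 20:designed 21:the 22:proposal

The displaced element is "which report" (word 2).
It functions as the direct object of "filed", so the gap sits immediately after word 11 ("filed").
Base order: The director who Pablo described last month has filed which report although a journalist had heard this broker has designed the proposal.

11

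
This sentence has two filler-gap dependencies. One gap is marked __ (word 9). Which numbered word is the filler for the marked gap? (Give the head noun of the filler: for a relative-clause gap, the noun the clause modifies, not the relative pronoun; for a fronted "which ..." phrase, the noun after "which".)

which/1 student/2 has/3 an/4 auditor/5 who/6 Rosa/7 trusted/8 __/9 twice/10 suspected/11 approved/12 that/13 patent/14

The marked gap is inside the relative clause, the direct object of "trusted".
Its filler is the head noun "auditor" (via "who"), at word 5.
(The other dependency links word 2 to a gap after word 11.)

5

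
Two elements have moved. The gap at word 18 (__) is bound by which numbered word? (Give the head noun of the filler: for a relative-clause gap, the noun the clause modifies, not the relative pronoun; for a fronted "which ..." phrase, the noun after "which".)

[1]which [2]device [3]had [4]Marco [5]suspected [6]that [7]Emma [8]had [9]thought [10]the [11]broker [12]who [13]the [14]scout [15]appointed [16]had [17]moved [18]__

The marked gap is the direct object of "moved".
Its filler is the fronted wh-phrase "which device", at word 2.
(The other dependency links word 11 to a gap after word 15.)

2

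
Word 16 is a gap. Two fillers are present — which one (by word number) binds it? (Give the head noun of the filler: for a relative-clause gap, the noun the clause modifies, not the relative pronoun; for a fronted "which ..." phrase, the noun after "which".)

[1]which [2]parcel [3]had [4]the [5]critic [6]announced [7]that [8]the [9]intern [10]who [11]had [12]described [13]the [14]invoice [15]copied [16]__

2

The marked gap is the direct object of "copied".
Its filler is the fronted wh-phrase "which parcel", at word 2.
(The other dependency links word 9 to a gap after word 10.)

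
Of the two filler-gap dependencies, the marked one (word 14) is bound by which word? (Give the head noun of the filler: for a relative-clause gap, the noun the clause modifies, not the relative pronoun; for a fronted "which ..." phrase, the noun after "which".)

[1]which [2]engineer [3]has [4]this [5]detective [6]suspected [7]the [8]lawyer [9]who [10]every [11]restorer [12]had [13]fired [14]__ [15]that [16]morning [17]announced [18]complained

The marked gap is inside the relative clause, the direct object of "fired".
Its filler is the head noun "lawyer" (via "who"), at word 8.
(The other dependency links word 2 to a gap after word 17.)

8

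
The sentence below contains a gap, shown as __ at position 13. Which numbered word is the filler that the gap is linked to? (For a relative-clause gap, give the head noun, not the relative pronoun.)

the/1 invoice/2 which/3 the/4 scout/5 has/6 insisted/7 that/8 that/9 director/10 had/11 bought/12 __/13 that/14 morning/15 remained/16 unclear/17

2

The gap at 13 is the object of "bought", inside a relative clause.
The relative pronoun is "which" (word 3); it is bound by the head noun immediately before it.
Its filler is the head noun "invoice", at word 2.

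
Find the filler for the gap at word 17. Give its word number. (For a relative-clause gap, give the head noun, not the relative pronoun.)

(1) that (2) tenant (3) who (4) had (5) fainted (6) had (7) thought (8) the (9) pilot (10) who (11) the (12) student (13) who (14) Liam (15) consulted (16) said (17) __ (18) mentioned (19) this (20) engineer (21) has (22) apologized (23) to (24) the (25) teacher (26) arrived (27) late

9

The gap at 17 is the subject of "mentioned", inside a relative clause.
The relative pronoun is "who" (word 10); it is bound by the head noun immediately before it.
Its filler is the head noun "pilot", at word 9.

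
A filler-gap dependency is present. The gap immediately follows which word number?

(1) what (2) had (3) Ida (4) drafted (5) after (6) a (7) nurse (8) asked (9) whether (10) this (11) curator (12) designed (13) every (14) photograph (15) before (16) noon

4

The displaced element is "what" (word 1).
It functions as the direct object of "drafted", so the gap sits immediately after word 4 ("drafted").
Base order: Ida had drafted what after a nurse asked whether this curator designed every photograph before noon.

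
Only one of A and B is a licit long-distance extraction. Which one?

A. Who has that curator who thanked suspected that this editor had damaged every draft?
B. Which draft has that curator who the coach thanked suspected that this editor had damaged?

In A, the wh-phrase is extracted from inside a complex-NP island (relative clause) (introduced by "who"), which blocks movement.
In B, the extraction path crosses only that-complement boundaries, which are transparent.
So B is grammatical.

B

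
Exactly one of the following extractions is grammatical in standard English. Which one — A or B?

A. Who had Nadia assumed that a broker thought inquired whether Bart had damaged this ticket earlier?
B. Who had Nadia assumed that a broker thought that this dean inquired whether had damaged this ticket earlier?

A

In B, the wh-phrase is extracted from inside a wh-island (introduced by "whether"), which blocks movement.
In A, the extraction path crosses only that-complement boundaries, which are transparent.
So A is grammatical.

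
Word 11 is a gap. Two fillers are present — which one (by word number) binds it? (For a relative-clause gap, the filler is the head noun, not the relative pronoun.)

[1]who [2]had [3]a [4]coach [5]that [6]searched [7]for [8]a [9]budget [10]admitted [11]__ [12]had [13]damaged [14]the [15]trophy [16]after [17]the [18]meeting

The marked gap is the subject of "damaged".
Its filler is the fronted wh-phrase "who", at word 1.
(The other dependency links word 4 to a gap after word 5.)

1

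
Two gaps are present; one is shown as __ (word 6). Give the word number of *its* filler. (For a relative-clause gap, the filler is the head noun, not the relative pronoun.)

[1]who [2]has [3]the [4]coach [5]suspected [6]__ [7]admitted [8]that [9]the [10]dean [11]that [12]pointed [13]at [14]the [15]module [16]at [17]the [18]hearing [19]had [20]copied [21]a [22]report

1

The marked gap is the subject of "admitted".
Its filler is the fronted wh-phrase "who", at word 1.
(The other dependency links word 10 to a gap after word 11.)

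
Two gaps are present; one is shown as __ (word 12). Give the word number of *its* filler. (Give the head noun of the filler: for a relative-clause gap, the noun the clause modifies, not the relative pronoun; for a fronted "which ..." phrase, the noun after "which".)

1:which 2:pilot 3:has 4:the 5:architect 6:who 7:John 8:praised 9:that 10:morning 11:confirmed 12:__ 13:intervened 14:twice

2

The marked gap is the subject of "intervened".
Its filler is the fronted wh-phrase "which pilot", at word 2.
(The other dependency links word 5 to a gap after word 8.)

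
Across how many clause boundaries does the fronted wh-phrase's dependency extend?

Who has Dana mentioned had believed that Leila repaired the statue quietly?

1

"who" is extracted from the subject of "believed".
Boundaries crossed, outermost first: [Ø] — 1 in total.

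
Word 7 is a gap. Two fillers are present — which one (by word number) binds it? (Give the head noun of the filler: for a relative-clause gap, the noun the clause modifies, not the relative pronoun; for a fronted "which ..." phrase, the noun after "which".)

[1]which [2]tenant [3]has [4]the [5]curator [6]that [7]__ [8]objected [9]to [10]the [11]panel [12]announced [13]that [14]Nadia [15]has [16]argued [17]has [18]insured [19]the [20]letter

The marked gap is inside the relative clause, the subject of "objected".
Its filler is the head noun "curator" (via "that"), at word 5.
(The other dependency links word 2 to a gap after word 16.)

5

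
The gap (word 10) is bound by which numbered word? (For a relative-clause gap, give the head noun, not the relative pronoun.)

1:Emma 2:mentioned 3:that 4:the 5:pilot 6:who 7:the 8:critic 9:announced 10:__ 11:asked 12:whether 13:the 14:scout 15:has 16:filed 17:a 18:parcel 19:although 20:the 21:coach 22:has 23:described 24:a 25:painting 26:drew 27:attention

5

The gap at 10 is the subject of "asked", inside a relative clause.
The relative pronoun is "who" (word 6); it is bound by the head noun immediately before it.
Its filler is the head noun "pilot", at word 5.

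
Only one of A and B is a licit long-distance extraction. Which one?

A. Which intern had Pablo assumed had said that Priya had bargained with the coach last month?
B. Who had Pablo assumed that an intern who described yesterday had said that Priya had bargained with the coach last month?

In B, the wh-phrase is extracted from inside a complex-NP island (relative clause) (introduced by "who"), which blocks movement.
In A, the extraction path crosses only that-complement boundaries, which are transparent.
So A is grammatical.

A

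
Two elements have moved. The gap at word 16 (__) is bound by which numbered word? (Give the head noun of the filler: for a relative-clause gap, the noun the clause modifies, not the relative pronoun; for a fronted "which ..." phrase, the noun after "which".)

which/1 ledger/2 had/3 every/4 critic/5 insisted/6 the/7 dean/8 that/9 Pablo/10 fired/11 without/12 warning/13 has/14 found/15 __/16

The marked gap is the direct object of "found".
Its filler is the fronted wh-phrase "which ledger", at word 2.
(The other dependency links word 8 to a gap after word 11.)

2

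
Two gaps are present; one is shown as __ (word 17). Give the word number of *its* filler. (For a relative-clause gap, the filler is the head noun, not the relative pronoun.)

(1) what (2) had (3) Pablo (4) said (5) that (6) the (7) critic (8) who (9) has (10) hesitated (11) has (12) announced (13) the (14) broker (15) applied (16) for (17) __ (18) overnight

1

The marked gap is the object of the preposition "for" of "applied".
Its filler is the fronted wh-phrase "what", at word 1.
(The other dependency links word 7 to a gap after word 8.)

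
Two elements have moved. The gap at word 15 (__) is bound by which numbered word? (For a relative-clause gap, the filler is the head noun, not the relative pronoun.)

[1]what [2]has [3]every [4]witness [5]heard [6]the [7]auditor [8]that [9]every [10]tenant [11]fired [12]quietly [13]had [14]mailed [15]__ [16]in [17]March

The marked gap is the direct object of "mailed".
Its filler is the fronted wh-phrase "what", at word 1.
(The other dependency links word 7 to a gap after word 11.)

1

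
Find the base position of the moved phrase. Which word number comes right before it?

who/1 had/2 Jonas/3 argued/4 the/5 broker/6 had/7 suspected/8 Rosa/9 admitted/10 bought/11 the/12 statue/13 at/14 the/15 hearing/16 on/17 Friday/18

The displaced element is "who" (word 1).
It is linked across 3 clause boundaries (Ø → Ø → Ø).
It functions as the subject of "bought", so the gap sits immediately after word 10 ("admitted").
Base order: Jonas had argued the broker had suspected Rosa admitted that who bought the statue at the hearing on Friday.

10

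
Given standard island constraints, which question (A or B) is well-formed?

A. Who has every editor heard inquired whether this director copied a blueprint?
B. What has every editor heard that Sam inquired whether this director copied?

A

In B, the wh-phrase is extracted from inside a wh-island (introduced by "whether"), which blocks movement.
In A, the extraction path crosses only that-complement boundaries, which are transparent.
So A is grammatical.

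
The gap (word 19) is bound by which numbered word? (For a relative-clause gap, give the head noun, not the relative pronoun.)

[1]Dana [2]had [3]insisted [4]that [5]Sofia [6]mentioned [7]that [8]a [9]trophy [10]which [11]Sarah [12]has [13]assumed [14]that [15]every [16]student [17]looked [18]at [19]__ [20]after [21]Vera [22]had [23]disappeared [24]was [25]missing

The gap at 19 is the prepositional object of "looked", inside a relative clause.
The relative pronoun is "which" (word 10); it is bound by the head noun immediately before it.
Its filler is the head noun "trophy", at word 9.

9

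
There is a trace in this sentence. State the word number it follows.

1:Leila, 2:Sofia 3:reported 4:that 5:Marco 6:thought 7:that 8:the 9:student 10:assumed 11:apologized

10

The displaced element is "Leila" (word 1).
It is linked across 3 clause boundaries (that → that → Ø).
It functions as the subject of "apologized", so the gap sits immediately after word 10 ("assumed").
Base order: Sofia reported that Marco thought that the student assumed that Leila apologized.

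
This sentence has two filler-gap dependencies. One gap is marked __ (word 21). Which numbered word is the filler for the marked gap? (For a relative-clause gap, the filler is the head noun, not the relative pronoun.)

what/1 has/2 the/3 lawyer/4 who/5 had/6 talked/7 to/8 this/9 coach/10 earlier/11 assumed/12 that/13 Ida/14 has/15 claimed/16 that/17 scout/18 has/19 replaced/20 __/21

1

The marked gap is the direct object of "replaced".
Its filler is the fronted wh-phrase "what", at word 1.
(The other dependency links word 4 to a gap after word 5.)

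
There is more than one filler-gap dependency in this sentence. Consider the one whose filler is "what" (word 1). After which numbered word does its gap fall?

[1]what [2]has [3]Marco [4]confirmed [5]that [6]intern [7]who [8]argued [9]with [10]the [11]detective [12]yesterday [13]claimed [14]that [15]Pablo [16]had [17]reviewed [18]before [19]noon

17

The displaced element is "what" (word 1).
It is linked across 2 clause boundaries (Ø → that).
It functions as the direct object of "reviewed", so the gap sits immediately after word 17 ("reviewed").
Base order: Marco has confirmed that intern who argued with the detective yesterday claimed that Pablo had reviewed what before noon.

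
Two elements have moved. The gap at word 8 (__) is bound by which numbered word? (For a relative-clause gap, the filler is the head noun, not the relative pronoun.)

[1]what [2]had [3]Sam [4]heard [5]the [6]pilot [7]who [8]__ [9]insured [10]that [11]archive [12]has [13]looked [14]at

6

The marked gap is inside the relative clause, the subject of "insured".
Its filler is the head noun "pilot" (via "who"), at word 6.
(The other dependency links word 1 to a gap after word 14.)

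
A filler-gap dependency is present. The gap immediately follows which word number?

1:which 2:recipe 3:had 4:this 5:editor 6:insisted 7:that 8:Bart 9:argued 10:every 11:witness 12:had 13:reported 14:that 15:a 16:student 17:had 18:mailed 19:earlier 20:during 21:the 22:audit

18

The displaced element is "which recipe" (word 2).
It is linked across 3 clause boundaries (that → Ø → that).
It functions as the direct object of "mailed", so the gap sits immediately after word 18 ("mailed").
Base order: This editor had insisted that Bart argued every witness had reported that a student had mailed which recipe earlier during the audit.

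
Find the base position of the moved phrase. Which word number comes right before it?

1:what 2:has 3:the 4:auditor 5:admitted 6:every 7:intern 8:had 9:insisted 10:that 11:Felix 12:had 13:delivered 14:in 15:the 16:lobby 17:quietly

The displaced element is "what" (word 1).
It is linked across 2 clause boundaries (Ø → that).
It functions as the direct object of "delivered", so the gap sits immediately after word 13 ("delivered").
Base order: The auditor has admitted every intern had insisted that Felix had delivered what in the lobby quietly.

13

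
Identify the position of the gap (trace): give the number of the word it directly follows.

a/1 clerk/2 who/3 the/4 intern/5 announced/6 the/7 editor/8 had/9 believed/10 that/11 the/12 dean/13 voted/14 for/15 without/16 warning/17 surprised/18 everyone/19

15

The displaced element is "a clerk" (word 2).
It is linked across 2 clause boundaries (Ø → that).
It functions as the object of the preposition "for" of "voted", so the gap sits immediately after word 15 ("for").
Base order: The intern announced the editor had believed that the dean voted for a clerk without warning.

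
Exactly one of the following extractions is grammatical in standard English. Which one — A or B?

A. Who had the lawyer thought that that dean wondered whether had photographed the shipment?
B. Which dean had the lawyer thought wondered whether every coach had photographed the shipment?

In A, the wh-phrase is extracted from inside a wh-island (introduced by "whether"), which blocks movement.
In B, the extraction path crosses only that-complement boundaries, which are transparent.
So B is grammatical.

B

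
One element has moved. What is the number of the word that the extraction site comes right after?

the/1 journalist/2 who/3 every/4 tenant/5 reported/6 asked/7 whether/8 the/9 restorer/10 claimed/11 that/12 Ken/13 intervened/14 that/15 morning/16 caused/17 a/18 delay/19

6

The displaced element is "the journalist" (word 2).
It is linked across 1 clause boundary (Ø).
It functions as the subject of "asked", so the gap sits immediately after word 6 ("reported").
Base order: Every tenant reported the journalist asked whether the restorer claimed that Ken intervened that morning.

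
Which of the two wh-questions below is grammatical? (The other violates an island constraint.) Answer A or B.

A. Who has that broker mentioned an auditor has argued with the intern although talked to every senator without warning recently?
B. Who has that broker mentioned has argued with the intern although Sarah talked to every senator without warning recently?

In A, the wh-phrase is extracted from inside an adjunct island (introduced by "although"), which blocks movement.
In B, the extraction path crosses only that-complement boundaries, which are transparent.
So B is grammatical.

B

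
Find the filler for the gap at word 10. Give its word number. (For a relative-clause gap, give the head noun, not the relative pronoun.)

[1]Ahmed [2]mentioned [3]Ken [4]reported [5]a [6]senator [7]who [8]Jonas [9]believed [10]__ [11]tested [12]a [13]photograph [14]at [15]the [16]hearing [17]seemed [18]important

The gap at 10 is the subject of "tested", inside a relative clause.
The relative pronoun is "who" (word 7); it is bound by the head noun immediately before it.
Its filler is the head noun "senator", at word 6.

6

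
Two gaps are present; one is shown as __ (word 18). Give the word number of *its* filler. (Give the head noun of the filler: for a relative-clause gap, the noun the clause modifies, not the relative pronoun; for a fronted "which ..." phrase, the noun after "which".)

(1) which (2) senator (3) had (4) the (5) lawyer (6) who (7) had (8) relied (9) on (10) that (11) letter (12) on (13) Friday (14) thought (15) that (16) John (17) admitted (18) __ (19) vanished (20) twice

2

The marked gap is the subject of "vanished".
Its filler is the fronted wh-phrase "which senator", at word 2.
(The other dependency links word 5 to a gap after word 6.)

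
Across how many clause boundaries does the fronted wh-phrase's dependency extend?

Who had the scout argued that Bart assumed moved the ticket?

2

"who" is extracted from the subject of "moved".
Boundaries crossed, outermost first: [that], [Ø] — 2 in total.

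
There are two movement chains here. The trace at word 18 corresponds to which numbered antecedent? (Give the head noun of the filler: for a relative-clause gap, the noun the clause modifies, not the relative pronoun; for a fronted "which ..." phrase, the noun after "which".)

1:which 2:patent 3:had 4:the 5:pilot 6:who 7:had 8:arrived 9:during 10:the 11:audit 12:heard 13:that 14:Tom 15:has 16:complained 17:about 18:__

The marked gap is the object of the preposition "about" of "complained".
Its filler is the fronted wh-phrase "which patent", at word 2.
(The other dependency links word 5 to a gap after word 6.)

2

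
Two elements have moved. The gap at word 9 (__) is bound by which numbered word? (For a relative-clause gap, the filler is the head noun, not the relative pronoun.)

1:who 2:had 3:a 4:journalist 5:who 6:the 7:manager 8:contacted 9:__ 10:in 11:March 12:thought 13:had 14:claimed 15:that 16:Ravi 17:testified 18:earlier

4

The marked gap is inside the relative clause, the direct object of "contacted".
Its filler is the head noun "journalist" (via "who"), at word 4.
(The other dependency links word 1 to a gap after word 12.)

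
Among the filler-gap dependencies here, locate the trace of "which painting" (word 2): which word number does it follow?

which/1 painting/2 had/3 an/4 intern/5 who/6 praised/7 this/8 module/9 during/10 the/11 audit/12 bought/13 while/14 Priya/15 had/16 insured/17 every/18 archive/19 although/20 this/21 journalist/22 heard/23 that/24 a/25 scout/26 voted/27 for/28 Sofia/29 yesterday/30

13

The displaced element is "which painting" (word 2).
It functions as the direct object of "bought", so the gap sits immediately after word 13 ("bought").
Base order: An intern who praised this module during the audit had bought which painting while Priya had insured every archive although this journalist heard that a scout voted for Sofia yesterday.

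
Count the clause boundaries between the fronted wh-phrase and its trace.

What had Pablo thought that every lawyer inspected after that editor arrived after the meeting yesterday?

1

"what" is extracted from the object of "inspected".
Boundaries crossed, outermost first: [that] — 1 in total.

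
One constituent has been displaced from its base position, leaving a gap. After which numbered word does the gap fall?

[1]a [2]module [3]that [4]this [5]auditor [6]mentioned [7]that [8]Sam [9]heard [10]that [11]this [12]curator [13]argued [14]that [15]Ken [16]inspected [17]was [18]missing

16

The displaced element is "a module" (word 2).
It is linked across 3 clause boundaries (that → that → that).
It functions as the direct object of "inspected", so the gap sits immediately after word 16 ("inspected").
Base order: This auditor mentioned that Sam heard that this curator argued that Ken inspected a module.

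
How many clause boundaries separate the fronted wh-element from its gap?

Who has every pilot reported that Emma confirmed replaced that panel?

"who" is extracted from the subject of "replaced".
Boundaries crossed, outermost first: [that], [Ø] — 2 in total.

2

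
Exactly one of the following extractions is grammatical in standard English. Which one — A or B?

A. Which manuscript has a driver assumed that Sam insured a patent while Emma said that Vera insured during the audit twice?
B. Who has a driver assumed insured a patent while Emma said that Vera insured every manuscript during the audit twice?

B

In A, the wh-phrase is extracted from inside an adjunct island (introduced by "while"), which blocks movement.
In B, the extraction path crosses only that-complement boundaries, which are transparent.
So B is grammatical.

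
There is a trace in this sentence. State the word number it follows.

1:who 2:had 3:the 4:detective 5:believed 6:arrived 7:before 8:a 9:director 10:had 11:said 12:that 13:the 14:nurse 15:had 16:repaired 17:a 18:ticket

5

The displaced element is "who" (word 1).
It is linked across 1 clause boundary (Ø).
It functions as the subject of "arrived", so the gap sits immediately after word 5 ("believed").
Base order: The detective had believed that who arrived before a director had said that the nurse had repaired a ticket.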